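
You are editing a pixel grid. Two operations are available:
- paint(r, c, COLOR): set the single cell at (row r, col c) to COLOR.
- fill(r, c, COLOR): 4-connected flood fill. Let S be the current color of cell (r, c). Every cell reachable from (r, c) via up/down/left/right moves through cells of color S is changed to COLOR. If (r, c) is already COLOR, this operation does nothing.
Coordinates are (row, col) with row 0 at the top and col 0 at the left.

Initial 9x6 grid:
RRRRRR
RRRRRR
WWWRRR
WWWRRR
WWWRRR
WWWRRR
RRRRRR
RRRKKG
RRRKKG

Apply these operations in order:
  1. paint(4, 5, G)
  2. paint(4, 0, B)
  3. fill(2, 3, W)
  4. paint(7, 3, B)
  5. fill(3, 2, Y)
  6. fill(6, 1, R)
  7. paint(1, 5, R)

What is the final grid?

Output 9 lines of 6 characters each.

Answer: RRRRRR
RRRRRR
RRRRRR
RRRRRR
BRRRRG
RRRRRR
RRRRRR
RRRBKG
RRRKKG

Derivation:
After op 1 paint(4,5,G):
RRRRRR
RRRRRR
WWWRRR
WWWRRR
WWWRRG
WWWRRR
RRRRRR
RRRKKG
RRRKKG
After op 2 paint(4,0,B):
RRRRRR
RRRRRR
WWWRRR
WWWRRR
BWWRRG
WWWRRR
RRRRRR
RRRKKG
RRRKKG
After op 3 fill(2,3,W) [35 cells changed]:
WWWWWW
WWWWWW
WWWWWW
WWWWWW
BWWWWG
WWWWWW
WWWWWW
WWWKKG
WWWKKG
After op 4 paint(7,3,B):
WWWWWW
WWWWWW
WWWWWW
WWWWWW
BWWWWG
WWWWWW
WWWWWW
WWWBKG
WWWKKG
After op 5 fill(3,2,Y) [46 cells changed]:
YYYYYY
YYYYYY
YYYYYY
YYYYYY
BYYYYG
YYYYYY
YYYYYY
YYYBKG
YYYKKG
After op 6 fill(6,1,R) [46 cells changed]:
RRRRRR
RRRRRR
RRRRRR
RRRRRR
BRRRRG
RRRRRR
RRRRRR
RRRBKG
RRRKKG
After op 7 paint(1,5,R):
RRRRRR
RRRRRR
RRRRRR
RRRRRR
BRRRRG
RRRRRR
RRRRRR
RRRBKG
RRRKKG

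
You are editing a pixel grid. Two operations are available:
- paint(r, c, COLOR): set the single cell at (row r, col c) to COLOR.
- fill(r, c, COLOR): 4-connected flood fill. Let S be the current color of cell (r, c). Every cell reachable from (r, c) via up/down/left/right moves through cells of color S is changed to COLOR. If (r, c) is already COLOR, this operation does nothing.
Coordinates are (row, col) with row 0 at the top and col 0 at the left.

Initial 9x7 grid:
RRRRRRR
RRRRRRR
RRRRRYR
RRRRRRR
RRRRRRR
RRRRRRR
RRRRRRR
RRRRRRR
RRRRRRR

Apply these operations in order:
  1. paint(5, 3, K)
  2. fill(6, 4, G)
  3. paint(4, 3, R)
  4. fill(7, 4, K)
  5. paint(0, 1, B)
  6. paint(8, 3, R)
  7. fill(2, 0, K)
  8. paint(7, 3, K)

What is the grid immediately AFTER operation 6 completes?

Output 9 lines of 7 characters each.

After op 1 paint(5,3,K):
RRRRRRR
RRRRRRR
RRRRRYR
RRRRRRR
RRRRRRR
RRRKRRR
RRRRRRR
RRRRRRR
RRRRRRR
After op 2 fill(6,4,G) [61 cells changed]:
GGGGGGG
GGGGGGG
GGGGGYG
GGGGGGG
GGGGGGG
GGGKGGG
GGGGGGG
GGGGGGG
GGGGGGG
After op 3 paint(4,3,R):
GGGGGGG
GGGGGGG
GGGGGYG
GGGGGGG
GGGRGGG
GGGKGGG
GGGGGGG
GGGGGGG
GGGGGGG
After op 4 fill(7,4,K) [60 cells changed]:
KKKKKKK
KKKKKKK
KKKKKYK
KKKKKKK
KKKRKKK
KKKKKKK
KKKKKKK
KKKKKKK
KKKKKKK
After op 5 paint(0,1,B):
KBKKKKK
KKKKKKK
KKKKKYK
KKKKKKK
KKKRKKK
KKKKKKK
KKKKKKK
KKKKKKK
KKKKKKK
After op 6 paint(8,3,R):
KBKKKKK
KKKKKKK
KKKKKYK
KKKKKKK
KKKRKKK
KKKKKKK
KKKKKKK
KKKKKKK
KKKRKKK

Answer: KBKKKKK
KKKKKKK
KKKKKYK
KKKKKKK
KKKRKKK
KKKKKKK
KKKKKKK
KKKKKKK
KKKRKKK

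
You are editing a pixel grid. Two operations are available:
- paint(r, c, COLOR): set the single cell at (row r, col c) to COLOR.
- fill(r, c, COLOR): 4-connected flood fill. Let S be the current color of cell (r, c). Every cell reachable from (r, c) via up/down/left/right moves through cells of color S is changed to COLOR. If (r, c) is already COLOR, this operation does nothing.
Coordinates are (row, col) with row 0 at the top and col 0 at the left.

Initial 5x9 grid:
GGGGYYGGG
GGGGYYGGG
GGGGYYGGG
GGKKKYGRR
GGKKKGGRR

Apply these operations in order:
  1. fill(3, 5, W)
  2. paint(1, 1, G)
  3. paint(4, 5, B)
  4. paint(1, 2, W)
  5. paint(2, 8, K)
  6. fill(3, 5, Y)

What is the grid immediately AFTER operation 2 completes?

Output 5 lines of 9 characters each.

After op 1 fill(3,5,W) [7 cells changed]:
GGGGWWGGG
GGGGWWGGG
GGGGWWGGG
GGKKKWGRR
GGKKKGGRR
After op 2 paint(1,1,G):
GGGGWWGGG
GGGGWWGGG
GGGGWWGGG
GGKKKWGRR
GGKKKGGRR

Answer: GGGGWWGGG
GGGGWWGGG
GGGGWWGGG
GGKKKWGRR
GGKKKGGRR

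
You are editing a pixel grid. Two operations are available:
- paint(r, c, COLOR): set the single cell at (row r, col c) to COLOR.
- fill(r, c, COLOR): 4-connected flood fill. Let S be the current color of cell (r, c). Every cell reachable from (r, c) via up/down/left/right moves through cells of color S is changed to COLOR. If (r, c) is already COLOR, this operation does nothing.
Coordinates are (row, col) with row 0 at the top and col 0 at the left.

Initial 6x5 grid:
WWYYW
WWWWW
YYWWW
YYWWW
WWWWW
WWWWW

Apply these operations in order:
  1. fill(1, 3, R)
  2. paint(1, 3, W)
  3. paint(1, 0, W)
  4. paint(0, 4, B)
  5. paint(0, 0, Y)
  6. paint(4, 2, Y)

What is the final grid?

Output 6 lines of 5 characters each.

After op 1 fill(1,3,R) [24 cells changed]:
RRYYR
RRRRR
YYRRR
YYRRR
RRRRR
RRRRR
After op 2 paint(1,3,W):
RRYYR
RRRWR
YYRRR
YYRRR
RRRRR
RRRRR
After op 3 paint(1,0,W):
RRYYR
WRRWR
YYRRR
YYRRR
RRRRR
RRRRR
After op 4 paint(0,4,B):
RRYYB
WRRWR
YYRRR
YYRRR
RRRRR
RRRRR
After op 5 paint(0,0,Y):
YRYYB
WRRWR
YYRRR
YYRRR
RRRRR
RRRRR
After op 6 paint(4,2,Y):
YRYYB
WRRWR
YYRRR
YYRRR
RRYRR
RRRRR

Answer: YRYYB
WRRWR
YYRRR
YYRRR
RRYRR
RRRRR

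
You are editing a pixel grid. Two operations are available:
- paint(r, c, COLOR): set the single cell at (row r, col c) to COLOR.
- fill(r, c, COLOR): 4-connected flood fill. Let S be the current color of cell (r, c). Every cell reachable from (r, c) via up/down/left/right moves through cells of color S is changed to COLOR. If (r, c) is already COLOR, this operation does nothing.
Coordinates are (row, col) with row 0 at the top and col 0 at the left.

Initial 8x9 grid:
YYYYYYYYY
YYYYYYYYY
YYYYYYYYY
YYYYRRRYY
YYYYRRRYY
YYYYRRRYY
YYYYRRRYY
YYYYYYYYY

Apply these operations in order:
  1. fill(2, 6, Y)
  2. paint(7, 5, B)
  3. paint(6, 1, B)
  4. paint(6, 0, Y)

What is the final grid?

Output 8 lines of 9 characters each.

After op 1 fill(2,6,Y) [0 cells changed]:
YYYYYYYYY
YYYYYYYYY
YYYYYYYYY
YYYYRRRYY
YYYYRRRYY
YYYYRRRYY
YYYYRRRYY
YYYYYYYYY
After op 2 paint(7,5,B):
YYYYYYYYY
YYYYYYYYY
YYYYYYYYY
YYYYRRRYY
YYYYRRRYY
YYYYRRRYY
YYYYRRRYY
YYYYYBYYY
After op 3 paint(6,1,B):
YYYYYYYYY
YYYYYYYYY
YYYYYYYYY
YYYYRRRYY
YYYYRRRYY
YYYYRRRYY
YBYYRRRYY
YYYYYBYYY
After op 4 paint(6,0,Y):
YYYYYYYYY
YYYYYYYYY
YYYYYYYYY
YYYYRRRYY
YYYYRRRYY
YYYYRRRYY
YBYYRRRYY
YYYYYBYYY

Answer: YYYYYYYYY
YYYYYYYYY
YYYYYYYYY
YYYYRRRYY
YYYYRRRYY
YYYYRRRYY
YBYYRRRYY
YYYYYBYYY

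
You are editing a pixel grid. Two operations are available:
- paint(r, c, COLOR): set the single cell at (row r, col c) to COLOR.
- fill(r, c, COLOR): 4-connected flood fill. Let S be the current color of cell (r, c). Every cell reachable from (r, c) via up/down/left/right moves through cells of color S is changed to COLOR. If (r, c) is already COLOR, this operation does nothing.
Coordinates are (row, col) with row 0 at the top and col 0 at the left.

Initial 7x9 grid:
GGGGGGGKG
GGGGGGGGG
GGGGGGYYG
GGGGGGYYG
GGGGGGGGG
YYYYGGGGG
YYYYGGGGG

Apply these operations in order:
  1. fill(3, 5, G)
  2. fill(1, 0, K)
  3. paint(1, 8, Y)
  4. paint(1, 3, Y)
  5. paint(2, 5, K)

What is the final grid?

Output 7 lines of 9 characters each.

Answer: KKKKKKKKK
KKKYKKKKY
KKKKKKYYK
KKKKKKYYK
KKKKKKKKK
YYYYKKKKK
YYYYKKKKK

Derivation:
After op 1 fill(3,5,G) [0 cells changed]:
GGGGGGGKG
GGGGGGGGG
GGGGGGYYG
GGGGGGYYG
GGGGGGGGG
YYYYGGGGG
YYYYGGGGG
After op 2 fill(1,0,K) [50 cells changed]:
KKKKKKKKK
KKKKKKKKK
KKKKKKYYK
KKKKKKYYK
KKKKKKKKK
YYYYKKKKK
YYYYKKKKK
After op 3 paint(1,8,Y):
KKKKKKKKK
KKKKKKKKY
KKKKKKYYK
KKKKKKYYK
KKKKKKKKK
YYYYKKKKK
YYYYKKKKK
After op 4 paint(1,3,Y):
KKKKKKKKK
KKKYKKKKY
KKKKKKYYK
KKKKKKYYK
KKKKKKKKK
YYYYKKKKK
YYYYKKKKK
After op 5 paint(2,5,K):
KKKKKKKKK
KKKYKKKKY
KKKKKKYYK
KKKKKKYYK
KKKKKKKKK
YYYYKKKKK
YYYYKKKKK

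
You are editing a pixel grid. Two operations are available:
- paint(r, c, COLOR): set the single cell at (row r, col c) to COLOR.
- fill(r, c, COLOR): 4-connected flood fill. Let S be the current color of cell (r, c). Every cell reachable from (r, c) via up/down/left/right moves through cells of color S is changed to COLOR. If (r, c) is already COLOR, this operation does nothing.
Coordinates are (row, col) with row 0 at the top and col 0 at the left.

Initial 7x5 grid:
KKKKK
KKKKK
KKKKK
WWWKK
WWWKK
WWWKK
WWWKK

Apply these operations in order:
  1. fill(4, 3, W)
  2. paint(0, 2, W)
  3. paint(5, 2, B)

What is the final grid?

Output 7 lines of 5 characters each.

After op 1 fill(4,3,W) [23 cells changed]:
WWWWW
WWWWW
WWWWW
WWWWW
WWWWW
WWWWW
WWWWW
After op 2 paint(0,2,W):
WWWWW
WWWWW
WWWWW
WWWWW
WWWWW
WWWWW
WWWWW
After op 3 paint(5,2,B):
WWWWW
WWWWW
WWWWW
WWWWW
WWWWW
WWBWW
WWWWW

Answer: WWWWW
WWWWW
WWWWW
WWWWW
WWWWW
WWBWW
WWWWW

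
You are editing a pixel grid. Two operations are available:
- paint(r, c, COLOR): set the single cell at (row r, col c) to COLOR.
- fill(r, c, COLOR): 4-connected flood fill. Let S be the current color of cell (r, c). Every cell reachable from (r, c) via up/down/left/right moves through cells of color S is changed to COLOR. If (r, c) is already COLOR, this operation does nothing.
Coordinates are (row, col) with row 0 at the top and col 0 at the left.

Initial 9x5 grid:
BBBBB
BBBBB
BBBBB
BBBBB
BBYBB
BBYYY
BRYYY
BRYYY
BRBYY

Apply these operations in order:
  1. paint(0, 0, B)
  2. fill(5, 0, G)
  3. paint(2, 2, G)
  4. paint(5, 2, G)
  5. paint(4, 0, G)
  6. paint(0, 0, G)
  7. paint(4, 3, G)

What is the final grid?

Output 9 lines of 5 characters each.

After op 1 paint(0,0,B):
BBBBB
BBBBB
BBBBB
BBBBB
BBYBB
BBYYY
BRYYY
BRYYY
BRBYY
After op 2 fill(5,0,G) [29 cells changed]:
GGGGG
GGGGG
GGGGG
GGGGG
GGYGG
GGYYY
GRYYY
GRYYY
GRBYY
After op 3 paint(2,2,G):
GGGGG
GGGGG
GGGGG
GGGGG
GGYGG
GGYYY
GRYYY
GRYYY
GRBYY
After op 4 paint(5,2,G):
GGGGG
GGGGG
GGGGG
GGGGG
GGYGG
GGGYY
GRYYY
GRYYY
GRBYY
After op 5 paint(4,0,G):
GGGGG
GGGGG
GGGGG
GGGGG
GGYGG
GGGYY
GRYYY
GRYYY
GRBYY
After op 6 paint(0,0,G):
GGGGG
GGGGG
GGGGG
GGGGG
GGYGG
GGGYY
GRYYY
GRYYY
GRBYY
After op 7 paint(4,3,G):
GGGGG
GGGGG
GGGGG
GGGGG
GGYGG
GGGYY
GRYYY
GRYYY
GRBYY

Answer: GGGGG
GGGGG
GGGGG
GGGGG
GGYGG
GGGYY
GRYYY
GRYYY
GRBYY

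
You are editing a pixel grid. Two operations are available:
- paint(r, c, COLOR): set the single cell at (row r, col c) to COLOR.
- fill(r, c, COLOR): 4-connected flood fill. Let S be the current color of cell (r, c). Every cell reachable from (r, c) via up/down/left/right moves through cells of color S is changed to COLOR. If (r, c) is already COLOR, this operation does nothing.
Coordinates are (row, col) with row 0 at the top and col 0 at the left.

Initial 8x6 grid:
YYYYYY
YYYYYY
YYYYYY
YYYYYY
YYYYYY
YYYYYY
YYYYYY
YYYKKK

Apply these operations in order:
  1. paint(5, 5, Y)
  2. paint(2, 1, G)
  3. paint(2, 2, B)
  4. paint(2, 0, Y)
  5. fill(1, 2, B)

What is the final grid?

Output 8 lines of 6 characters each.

Answer: BBBBBB
BBBBBB
BGBBBB
BBBBBB
BBBBBB
BBBBBB
BBBBBB
BBBKKK

Derivation:
After op 1 paint(5,5,Y):
YYYYYY
YYYYYY
YYYYYY
YYYYYY
YYYYYY
YYYYYY
YYYYYY
YYYKKK
After op 2 paint(2,1,G):
YYYYYY
YYYYYY
YGYYYY
YYYYYY
YYYYYY
YYYYYY
YYYYYY
YYYKKK
After op 3 paint(2,2,B):
YYYYYY
YYYYYY
YGBYYY
YYYYYY
YYYYYY
YYYYYY
YYYYYY
YYYKKK
After op 4 paint(2,0,Y):
YYYYYY
YYYYYY
YGBYYY
YYYYYY
YYYYYY
YYYYYY
YYYYYY
YYYKKK
After op 5 fill(1,2,B) [43 cells changed]:
BBBBBB
BBBBBB
BGBBBB
BBBBBB
BBBBBB
BBBBBB
BBBBBB
BBBKKK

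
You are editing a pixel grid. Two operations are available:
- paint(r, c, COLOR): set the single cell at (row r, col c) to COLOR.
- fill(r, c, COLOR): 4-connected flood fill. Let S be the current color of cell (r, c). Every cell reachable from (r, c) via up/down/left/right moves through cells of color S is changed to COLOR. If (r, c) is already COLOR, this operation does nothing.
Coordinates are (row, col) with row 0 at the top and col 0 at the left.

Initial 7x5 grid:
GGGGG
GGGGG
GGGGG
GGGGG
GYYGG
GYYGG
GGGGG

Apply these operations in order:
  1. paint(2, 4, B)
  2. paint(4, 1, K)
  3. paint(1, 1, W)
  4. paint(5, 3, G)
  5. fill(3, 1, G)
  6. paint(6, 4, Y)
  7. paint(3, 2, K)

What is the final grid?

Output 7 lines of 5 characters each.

Answer: GGGGG
GWGGG
GGGGB
GGKGG
GKYGG
GYYGG
GGGGY

Derivation:
After op 1 paint(2,4,B):
GGGGG
GGGGG
GGGGB
GGGGG
GYYGG
GYYGG
GGGGG
After op 2 paint(4,1,K):
GGGGG
GGGGG
GGGGB
GGGGG
GKYGG
GYYGG
GGGGG
After op 3 paint(1,1,W):
GGGGG
GWGGG
GGGGB
GGGGG
GKYGG
GYYGG
GGGGG
After op 4 paint(5,3,G):
GGGGG
GWGGG
GGGGB
GGGGG
GKYGG
GYYGG
GGGGG
After op 5 fill(3,1,G) [0 cells changed]:
GGGGG
GWGGG
GGGGB
GGGGG
GKYGG
GYYGG
GGGGG
After op 6 paint(6,4,Y):
GGGGG
GWGGG
GGGGB
GGGGG
GKYGG
GYYGG
GGGGY
After op 7 paint(3,2,K):
GGGGG
GWGGG
GGGGB
GGKGG
GKYGG
GYYGG
GGGGY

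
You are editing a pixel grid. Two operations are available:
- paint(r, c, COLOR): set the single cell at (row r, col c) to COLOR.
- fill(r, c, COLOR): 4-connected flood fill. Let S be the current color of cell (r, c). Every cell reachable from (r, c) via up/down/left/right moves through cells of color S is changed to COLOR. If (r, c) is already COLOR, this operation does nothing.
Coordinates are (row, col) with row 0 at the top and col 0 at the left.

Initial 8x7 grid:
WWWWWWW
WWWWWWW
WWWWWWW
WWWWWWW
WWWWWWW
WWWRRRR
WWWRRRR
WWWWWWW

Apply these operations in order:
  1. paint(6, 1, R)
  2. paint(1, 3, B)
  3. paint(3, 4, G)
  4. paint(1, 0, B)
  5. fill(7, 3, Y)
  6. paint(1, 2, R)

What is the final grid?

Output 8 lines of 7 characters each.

After op 1 paint(6,1,R):
WWWWWWW
WWWWWWW
WWWWWWW
WWWWWWW
WWWWWWW
WWWRRRR
WRWRRRR
WWWWWWW
After op 2 paint(1,3,B):
WWWWWWW
WWWBWWW
WWWWWWW
WWWWWWW
WWWWWWW
WWWRRRR
WRWRRRR
WWWWWWW
After op 3 paint(3,4,G):
WWWWWWW
WWWBWWW
WWWWWWW
WWWWGWW
WWWWWWW
WWWRRRR
WRWRRRR
WWWWWWW
After op 4 paint(1,0,B):
WWWWWWW
BWWBWWW
WWWWWWW
WWWWGWW
WWWWWWW
WWWRRRR
WRWRRRR
WWWWWWW
After op 5 fill(7,3,Y) [44 cells changed]:
YYYYYYY
BYYBYYY
YYYYYYY
YYYYGYY
YYYYYYY
YYYRRRR
YRYRRRR
YYYYYYY
After op 6 paint(1,2,R):
YYYYYYY
BYRBYYY
YYYYYYY
YYYYGYY
YYYYYYY
YYYRRRR
YRYRRRR
YYYYYYY

Answer: YYYYYYY
BYRBYYY
YYYYYYY
YYYYGYY
YYYYYYY
YYYRRRR
YRYRRRR
YYYYYYY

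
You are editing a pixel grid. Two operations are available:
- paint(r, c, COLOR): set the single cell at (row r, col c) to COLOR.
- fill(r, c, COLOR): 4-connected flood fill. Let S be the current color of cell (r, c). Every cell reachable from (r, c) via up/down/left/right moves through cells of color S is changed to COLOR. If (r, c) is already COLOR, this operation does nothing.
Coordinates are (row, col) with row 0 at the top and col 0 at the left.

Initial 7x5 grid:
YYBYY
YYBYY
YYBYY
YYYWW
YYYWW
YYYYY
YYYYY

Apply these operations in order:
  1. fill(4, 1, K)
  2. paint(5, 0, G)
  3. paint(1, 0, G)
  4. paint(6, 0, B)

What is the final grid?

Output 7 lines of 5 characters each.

After op 1 fill(4,1,K) [22 cells changed]:
KKBYY
KKBYY
KKBYY
KKKWW
KKKWW
KKKKK
KKKKK
After op 2 paint(5,0,G):
KKBYY
KKBYY
KKBYY
KKKWW
KKKWW
GKKKK
KKKKK
After op 3 paint(1,0,G):
KKBYY
GKBYY
KKBYY
KKKWW
KKKWW
GKKKK
KKKKK
After op 4 paint(6,0,B):
KKBYY
GKBYY
KKBYY
KKKWW
KKKWW
GKKKK
BKKKK

Answer: KKBYY
GKBYY
KKBYY
KKKWW
KKKWW
GKKKK
BKKKK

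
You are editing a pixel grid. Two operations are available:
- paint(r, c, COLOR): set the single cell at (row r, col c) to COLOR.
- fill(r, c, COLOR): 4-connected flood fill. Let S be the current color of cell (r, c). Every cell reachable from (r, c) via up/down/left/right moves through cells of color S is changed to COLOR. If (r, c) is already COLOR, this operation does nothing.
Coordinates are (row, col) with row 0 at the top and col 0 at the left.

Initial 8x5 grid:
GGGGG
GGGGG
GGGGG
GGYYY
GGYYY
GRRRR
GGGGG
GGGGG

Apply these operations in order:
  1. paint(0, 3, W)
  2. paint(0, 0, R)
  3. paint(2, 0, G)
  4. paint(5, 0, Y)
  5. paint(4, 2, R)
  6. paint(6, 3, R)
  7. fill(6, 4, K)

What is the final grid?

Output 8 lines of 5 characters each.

After op 1 paint(0,3,W):
GGGWG
GGGGG
GGGGG
GGYYY
GGYYY
GRRRR
GGGGG
GGGGG
After op 2 paint(0,0,R):
RGGWG
GGGGG
GGGGG
GGYYY
GGYYY
GRRRR
GGGGG
GGGGG
After op 3 paint(2,0,G):
RGGWG
GGGGG
GGGGG
GGYYY
GGYYY
GRRRR
GGGGG
GGGGG
After op 4 paint(5,0,Y):
RGGWG
GGGGG
GGGGG
GGYYY
GGYYY
YRRRR
GGGGG
GGGGG
After op 5 paint(4,2,R):
RGGWG
GGGGG
GGGGG
GGYYY
GGRYY
YRRRR
GGGGG
GGGGG
After op 6 paint(6,3,R):
RGGWG
GGGGG
GGGGG
GGYYY
GGRYY
YRRRR
GGGRG
GGGGG
After op 7 fill(6,4,K) [9 cells changed]:
RGGWG
GGGGG
GGGGG
GGYYY
GGRYY
YRRRR
KKKRK
KKKKK

Answer: RGGWG
GGGGG
GGGGG
GGYYY
GGRYY
YRRRR
KKKRK
KKKKK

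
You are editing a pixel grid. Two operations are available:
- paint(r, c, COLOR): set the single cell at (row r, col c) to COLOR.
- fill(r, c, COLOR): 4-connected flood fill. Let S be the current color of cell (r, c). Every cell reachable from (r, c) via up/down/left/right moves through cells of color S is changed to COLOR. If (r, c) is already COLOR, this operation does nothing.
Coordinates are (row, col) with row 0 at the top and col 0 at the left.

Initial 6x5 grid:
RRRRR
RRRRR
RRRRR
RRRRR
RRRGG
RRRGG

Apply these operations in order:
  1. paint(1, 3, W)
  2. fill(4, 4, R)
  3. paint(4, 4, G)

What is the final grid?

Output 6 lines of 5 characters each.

After op 1 paint(1,3,W):
RRRRR
RRRWR
RRRRR
RRRRR
RRRGG
RRRGG
After op 2 fill(4,4,R) [4 cells changed]:
RRRRR
RRRWR
RRRRR
RRRRR
RRRRR
RRRRR
After op 3 paint(4,4,G):
RRRRR
RRRWR
RRRRR
RRRRR
RRRRG
RRRRR

Answer: RRRRR
RRRWR
RRRRR
RRRRR
RRRRG
RRRRR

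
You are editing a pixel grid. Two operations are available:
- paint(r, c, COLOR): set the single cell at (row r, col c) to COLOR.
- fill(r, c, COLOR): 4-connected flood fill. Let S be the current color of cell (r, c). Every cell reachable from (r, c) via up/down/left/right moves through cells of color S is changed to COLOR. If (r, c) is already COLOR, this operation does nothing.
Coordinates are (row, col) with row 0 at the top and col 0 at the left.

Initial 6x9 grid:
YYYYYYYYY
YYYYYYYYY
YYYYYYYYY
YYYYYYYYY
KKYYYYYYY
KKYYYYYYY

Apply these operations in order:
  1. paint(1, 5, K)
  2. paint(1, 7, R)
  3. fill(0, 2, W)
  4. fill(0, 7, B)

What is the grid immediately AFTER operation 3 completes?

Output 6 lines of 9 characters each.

After op 1 paint(1,5,K):
YYYYYYYYY
YYYYYKYYY
YYYYYYYYY
YYYYYYYYY
KKYYYYYYY
KKYYYYYYY
After op 2 paint(1,7,R):
YYYYYYYYY
YYYYYKYRY
YYYYYYYYY
YYYYYYYYY
KKYYYYYYY
KKYYYYYYY
After op 3 fill(0,2,W) [48 cells changed]:
WWWWWWWWW
WWWWWKWRW
WWWWWWWWW
WWWWWWWWW
KKWWWWWWW
KKWWWWWWW

Answer: WWWWWWWWW
WWWWWKWRW
WWWWWWWWW
WWWWWWWWW
KKWWWWWWW
KKWWWWWWW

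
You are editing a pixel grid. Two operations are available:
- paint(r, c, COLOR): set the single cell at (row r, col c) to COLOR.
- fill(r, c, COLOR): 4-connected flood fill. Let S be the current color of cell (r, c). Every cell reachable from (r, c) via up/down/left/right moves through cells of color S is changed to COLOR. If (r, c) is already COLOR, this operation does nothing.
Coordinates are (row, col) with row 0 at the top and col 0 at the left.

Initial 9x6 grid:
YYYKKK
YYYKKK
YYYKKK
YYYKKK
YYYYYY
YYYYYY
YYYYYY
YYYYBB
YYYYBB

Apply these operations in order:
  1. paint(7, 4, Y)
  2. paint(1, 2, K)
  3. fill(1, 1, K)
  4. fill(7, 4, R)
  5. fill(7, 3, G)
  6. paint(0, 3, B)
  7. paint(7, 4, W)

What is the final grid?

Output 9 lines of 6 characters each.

Answer: GGGBGG
GGGGGG
GGGGGG
GGGGGG
GGGGGG
GGGGGG
GGGGGG
GGGGWB
GGGGBB

Derivation:
After op 1 paint(7,4,Y):
YYYKKK
YYYKKK
YYYKKK
YYYKKK
YYYYYY
YYYYYY
YYYYYY
YYYYYB
YYYYBB
After op 2 paint(1,2,K):
YYYKKK
YYKKKK
YYYKKK
YYYKKK
YYYYYY
YYYYYY
YYYYYY
YYYYYB
YYYYBB
After op 3 fill(1,1,K) [38 cells changed]:
KKKKKK
KKKKKK
KKKKKK
KKKKKK
KKKKKK
KKKKKK
KKKKKK
KKKKKB
KKKKBB
After op 4 fill(7,4,R) [51 cells changed]:
RRRRRR
RRRRRR
RRRRRR
RRRRRR
RRRRRR
RRRRRR
RRRRRR
RRRRRB
RRRRBB
After op 5 fill(7,3,G) [51 cells changed]:
GGGGGG
GGGGGG
GGGGGG
GGGGGG
GGGGGG
GGGGGG
GGGGGG
GGGGGB
GGGGBB
After op 6 paint(0,3,B):
GGGBGG
GGGGGG
GGGGGG
GGGGGG
GGGGGG
GGGGGG
GGGGGG
GGGGGB
GGGGBB
After op 7 paint(7,4,W):
GGGBGG
GGGGGG
GGGGGG
GGGGGG
GGGGGG
GGGGGG
GGGGGG
GGGGWB
GGGGBB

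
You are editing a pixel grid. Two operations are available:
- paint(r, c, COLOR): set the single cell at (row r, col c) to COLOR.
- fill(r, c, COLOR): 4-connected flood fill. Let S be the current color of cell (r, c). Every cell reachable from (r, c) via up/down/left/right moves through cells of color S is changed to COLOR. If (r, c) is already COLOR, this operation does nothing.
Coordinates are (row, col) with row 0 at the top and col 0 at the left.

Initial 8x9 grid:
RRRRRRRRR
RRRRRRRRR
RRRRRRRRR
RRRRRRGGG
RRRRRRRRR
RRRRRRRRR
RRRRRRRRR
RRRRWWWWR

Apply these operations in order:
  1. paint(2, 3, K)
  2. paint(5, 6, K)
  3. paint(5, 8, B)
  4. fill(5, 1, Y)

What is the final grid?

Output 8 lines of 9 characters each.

After op 1 paint(2,3,K):
RRRRRRRRR
RRRRRRRRR
RRRKRRRRR
RRRRRRGGG
RRRRRRRRR
RRRRRRRRR
RRRRRRRRR
RRRRWWWWR
After op 2 paint(5,6,K):
RRRRRRRRR
RRRRRRRRR
RRRKRRRRR
RRRRRRGGG
RRRRRRRRR
RRRRRRKRR
RRRRRRRRR
RRRRWWWWR
After op 3 paint(5,8,B):
RRRRRRRRR
RRRRRRRRR
RRRKRRRRR
RRRRRRGGG
RRRRRRRRR
RRRRRRKRB
RRRRRRRRR
RRRRWWWWR
After op 4 fill(5,1,Y) [62 cells changed]:
YYYYYYYYY
YYYYYYYYY
YYYKYYYYY
YYYYYYGGG
YYYYYYYYY
YYYYYYKYB
YYYYYYYYY
YYYYWWWWY

Answer: YYYYYYYYY
YYYYYYYYY
YYYKYYYYY
YYYYYYGGG
YYYYYYYYY
YYYYYYKYB
YYYYYYYYY
YYYYWWWWY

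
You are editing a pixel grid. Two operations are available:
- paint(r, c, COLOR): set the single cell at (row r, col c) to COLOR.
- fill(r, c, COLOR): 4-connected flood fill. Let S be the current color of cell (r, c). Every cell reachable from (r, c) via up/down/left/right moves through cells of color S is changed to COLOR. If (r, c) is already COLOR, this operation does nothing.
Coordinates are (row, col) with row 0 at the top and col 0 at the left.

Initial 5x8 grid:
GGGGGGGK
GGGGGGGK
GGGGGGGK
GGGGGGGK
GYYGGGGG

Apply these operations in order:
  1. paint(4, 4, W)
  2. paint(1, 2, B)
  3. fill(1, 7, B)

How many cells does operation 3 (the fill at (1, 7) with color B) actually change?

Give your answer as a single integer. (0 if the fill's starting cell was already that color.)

Answer: 4

Derivation:
After op 1 paint(4,4,W):
GGGGGGGK
GGGGGGGK
GGGGGGGK
GGGGGGGK
GYYGWGGG
After op 2 paint(1,2,B):
GGGGGGGK
GGBGGGGK
GGGGGGGK
GGGGGGGK
GYYGWGGG
After op 3 fill(1,7,B) [4 cells changed]:
GGGGGGGB
GGBGGGGB
GGGGGGGB
GGGGGGGB
GYYGWGGG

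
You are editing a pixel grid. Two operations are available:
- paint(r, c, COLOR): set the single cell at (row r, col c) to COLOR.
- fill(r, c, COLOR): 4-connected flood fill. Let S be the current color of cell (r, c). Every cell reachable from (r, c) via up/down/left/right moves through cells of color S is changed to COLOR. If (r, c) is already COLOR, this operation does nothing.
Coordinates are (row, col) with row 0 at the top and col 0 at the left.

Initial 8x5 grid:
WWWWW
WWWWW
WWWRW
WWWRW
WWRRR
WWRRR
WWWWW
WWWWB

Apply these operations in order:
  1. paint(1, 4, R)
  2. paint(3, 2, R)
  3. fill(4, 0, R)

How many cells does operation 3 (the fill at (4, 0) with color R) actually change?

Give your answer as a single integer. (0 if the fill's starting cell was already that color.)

After op 1 paint(1,4,R):
WWWWW
WWWWR
WWWRW
WWWRW
WWRRR
WWRRR
WWWWW
WWWWB
After op 2 paint(3,2,R):
WWWWW
WWWWR
WWWRW
WWRRW
WWRRR
WWRRR
WWWWW
WWWWB
After op 3 fill(4,0,R) [27 cells changed]:
RRRRR
RRRRR
RRRRW
RRRRW
RRRRR
RRRRR
RRRRR
RRRRB

Answer: 27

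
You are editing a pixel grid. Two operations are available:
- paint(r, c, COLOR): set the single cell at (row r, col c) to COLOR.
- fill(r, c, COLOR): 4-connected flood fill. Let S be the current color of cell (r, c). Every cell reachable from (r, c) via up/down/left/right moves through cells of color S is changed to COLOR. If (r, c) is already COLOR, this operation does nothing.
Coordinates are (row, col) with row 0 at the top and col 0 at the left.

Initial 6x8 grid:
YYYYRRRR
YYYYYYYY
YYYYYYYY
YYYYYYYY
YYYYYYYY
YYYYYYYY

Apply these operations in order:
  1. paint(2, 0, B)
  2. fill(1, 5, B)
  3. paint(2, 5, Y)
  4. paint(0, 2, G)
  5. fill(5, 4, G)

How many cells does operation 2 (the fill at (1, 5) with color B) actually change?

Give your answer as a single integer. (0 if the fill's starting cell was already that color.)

Answer: 43

Derivation:
After op 1 paint(2,0,B):
YYYYRRRR
YYYYYYYY
BYYYYYYY
YYYYYYYY
YYYYYYYY
YYYYYYYY
After op 2 fill(1,5,B) [43 cells changed]:
BBBBRRRR
BBBBBBBB
BBBBBBBB
BBBBBBBB
BBBBBBBB
BBBBBBBB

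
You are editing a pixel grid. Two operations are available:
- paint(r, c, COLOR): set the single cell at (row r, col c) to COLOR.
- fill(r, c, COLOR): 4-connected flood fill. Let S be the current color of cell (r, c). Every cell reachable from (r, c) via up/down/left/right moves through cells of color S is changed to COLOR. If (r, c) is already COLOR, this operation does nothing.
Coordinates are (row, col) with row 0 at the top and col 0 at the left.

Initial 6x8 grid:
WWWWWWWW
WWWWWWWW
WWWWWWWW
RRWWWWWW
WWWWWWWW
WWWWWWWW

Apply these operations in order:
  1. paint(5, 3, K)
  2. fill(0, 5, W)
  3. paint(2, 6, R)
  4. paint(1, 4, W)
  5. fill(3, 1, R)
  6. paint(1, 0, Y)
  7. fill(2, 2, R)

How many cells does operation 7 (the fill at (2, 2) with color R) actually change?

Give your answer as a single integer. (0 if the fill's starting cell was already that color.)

Answer: 43

Derivation:
After op 1 paint(5,3,K):
WWWWWWWW
WWWWWWWW
WWWWWWWW
RRWWWWWW
WWWWWWWW
WWWKWWWW
After op 2 fill(0,5,W) [0 cells changed]:
WWWWWWWW
WWWWWWWW
WWWWWWWW
RRWWWWWW
WWWWWWWW
WWWKWWWW
After op 3 paint(2,6,R):
WWWWWWWW
WWWWWWWW
WWWWWWRW
RRWWWWWW
WWWWWWWW
WWWKWWWW
After op 4 paint(1,4,W):
WWWWWWWW
WWWWWWWW
WWWWWWRW
RRWWWWWW
WWWWWWWW
WWWKWWWW
After op 5 fill(3,1,R) [0 cells changed]:
WWWWWWWW
WWWWWWWW
WWWWWWRW
RRWWWWWW
WWWWWWWW
WWWKWWWW
After op 6 paint(1,0,Y):
WWWWWWWW
YWWWWWWW
WWWWWWRW
RRWWWWWW
WWWWWWWW
WWWKWWWW
After op 7 fill(2,2,R) [43 cells changed]:
RRRRRRRR
YRRRRRRR
RRRRRRRR
RRRRRRRR
RRRRRRRR
RRRKRRRR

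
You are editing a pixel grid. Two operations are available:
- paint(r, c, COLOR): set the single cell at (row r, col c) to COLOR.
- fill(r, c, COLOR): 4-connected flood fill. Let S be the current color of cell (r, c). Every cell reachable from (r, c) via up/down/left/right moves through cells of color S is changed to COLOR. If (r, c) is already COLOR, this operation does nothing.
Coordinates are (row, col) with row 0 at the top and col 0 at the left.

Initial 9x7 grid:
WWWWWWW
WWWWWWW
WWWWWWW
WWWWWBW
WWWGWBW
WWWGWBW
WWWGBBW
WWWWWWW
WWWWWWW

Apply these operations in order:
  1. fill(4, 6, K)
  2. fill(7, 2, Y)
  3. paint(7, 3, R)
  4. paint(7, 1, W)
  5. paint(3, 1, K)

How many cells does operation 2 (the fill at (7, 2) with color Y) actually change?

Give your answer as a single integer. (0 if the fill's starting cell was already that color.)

Answer: 55

Derivation:
After op 1 fill(4,6,K) [55 cells changed]:
KKKKKKK
KKKKKKK
KKKKKKK
KKKKKBK
KKKGKBK
KKKGKBK
KKKGBBK
KKKKKKK
KKKKKKK
After op 2 fill(7,2,Y) [55 cells changed]:
YYYYYYY
YYYYYYY
YYYYYYY
YYYYYBY
YYYGYBY
YYYGYBY
YYYGBBY
YYYYYYY
YYYYYYY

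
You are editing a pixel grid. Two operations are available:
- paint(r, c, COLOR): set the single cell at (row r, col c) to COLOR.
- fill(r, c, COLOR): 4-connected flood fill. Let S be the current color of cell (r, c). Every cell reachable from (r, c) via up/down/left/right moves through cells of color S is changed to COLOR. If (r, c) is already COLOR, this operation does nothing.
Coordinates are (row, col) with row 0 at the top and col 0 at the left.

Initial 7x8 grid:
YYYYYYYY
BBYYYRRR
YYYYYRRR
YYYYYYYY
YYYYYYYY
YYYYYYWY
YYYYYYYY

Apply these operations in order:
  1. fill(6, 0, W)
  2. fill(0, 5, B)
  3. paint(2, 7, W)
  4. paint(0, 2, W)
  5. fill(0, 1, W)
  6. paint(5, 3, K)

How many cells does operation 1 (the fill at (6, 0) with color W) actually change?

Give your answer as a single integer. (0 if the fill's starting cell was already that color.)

Answer: 47

Derivation:
After op 1 fill(6,0,W) [47 cells changed]:
WWWWWWWW
BBWWWRRR
WWWWWRRR
WWWWWWWW
WWWWWWWW
WWWWWWWW
WWWWWWWW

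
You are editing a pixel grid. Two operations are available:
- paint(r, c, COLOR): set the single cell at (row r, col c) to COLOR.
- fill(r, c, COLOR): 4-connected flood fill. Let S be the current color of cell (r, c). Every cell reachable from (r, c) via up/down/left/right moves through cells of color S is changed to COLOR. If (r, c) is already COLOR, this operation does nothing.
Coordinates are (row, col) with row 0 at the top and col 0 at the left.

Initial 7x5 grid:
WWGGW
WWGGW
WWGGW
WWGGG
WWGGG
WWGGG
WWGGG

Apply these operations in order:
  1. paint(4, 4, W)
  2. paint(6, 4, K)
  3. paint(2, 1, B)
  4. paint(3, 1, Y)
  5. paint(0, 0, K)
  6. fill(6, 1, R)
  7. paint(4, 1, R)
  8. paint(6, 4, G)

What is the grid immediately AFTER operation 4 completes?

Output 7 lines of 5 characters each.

Answer: WWGGW
WWGGW
WBGGW
WYGGG
WWGGW
WWGGG
WWGGK

Derivation:
After op 1 paint(4,4,W):
WWGGW
WWGGW
WWGGW
WWGGG
WWGGW
WWGGG
WWGGG
After op 2 paint(6,4,K):
WWGGW
WWGGW
WWGGW
WWGGG
WWGGW
WWGGG
WWGGK
After op 3 paint(2,1,B):
WWGGW
WWGGW
WBGGW
WWGGG
WWGGW
WWGGG
WWGGK
After op 4 paint(3,1,Y):
WWGGW
WWGGW
WBGGW
WYGGG
WWGGW
WWGGG
WWGGK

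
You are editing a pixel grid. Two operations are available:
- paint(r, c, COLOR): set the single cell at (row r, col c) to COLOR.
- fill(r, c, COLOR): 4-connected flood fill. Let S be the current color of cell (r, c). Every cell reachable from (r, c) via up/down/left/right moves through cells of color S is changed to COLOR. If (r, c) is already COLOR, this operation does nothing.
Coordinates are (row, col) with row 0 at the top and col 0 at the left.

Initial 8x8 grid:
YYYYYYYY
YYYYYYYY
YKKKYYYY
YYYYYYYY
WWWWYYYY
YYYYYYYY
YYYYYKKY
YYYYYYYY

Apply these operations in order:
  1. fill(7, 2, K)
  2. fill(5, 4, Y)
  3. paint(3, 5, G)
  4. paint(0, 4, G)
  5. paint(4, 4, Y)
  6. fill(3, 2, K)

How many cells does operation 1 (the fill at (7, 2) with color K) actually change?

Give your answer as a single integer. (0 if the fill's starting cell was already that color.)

Answer: 55

Derivation:
After op 1 fill(7,2,K) [55 cells changed]:
KKKKKKKK
KKKKKKKK
KKKKKKKK
KKKKKKKK
WWWWKKKK
KKKKKKKK
KKKKKKKK
KKKKKKKK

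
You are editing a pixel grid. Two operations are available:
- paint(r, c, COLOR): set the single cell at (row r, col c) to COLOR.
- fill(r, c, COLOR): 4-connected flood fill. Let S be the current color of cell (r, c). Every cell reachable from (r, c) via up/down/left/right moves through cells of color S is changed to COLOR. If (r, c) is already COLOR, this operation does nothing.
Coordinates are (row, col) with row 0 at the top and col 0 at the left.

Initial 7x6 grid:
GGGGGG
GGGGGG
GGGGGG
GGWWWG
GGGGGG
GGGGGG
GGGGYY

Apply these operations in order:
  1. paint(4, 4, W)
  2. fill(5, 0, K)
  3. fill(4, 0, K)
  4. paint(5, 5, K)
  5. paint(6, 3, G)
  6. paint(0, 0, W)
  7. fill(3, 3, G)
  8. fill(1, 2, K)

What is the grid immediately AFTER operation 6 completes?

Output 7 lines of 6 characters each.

After op 1 paint(4,4,W):
GGGGGG
GGGGGG
GGGGGG
GGWWWG
GGGGWG
GGGGGG
GGGGYY
After op 2 fill(5,0,K) [36 cells changed]:
KKKKKK
KKKKKK
KKKKKK
KKWWWK
KKKKWK
KKKKKK
KKKKYY
After op 3 fill(4,0,K) [0 cells changed]:
KKKKKK
KKKKKK
KKKKKK
KKWWWK
KKKKWK
KKKKKK
KKKKYY
After op 4 paint(5,5,K):
KKKKKK
KKKKKK
KKKKKK
KKWWWK
KKKKWK
KKKKKK
KKKKYY
After op 5 paint(6,3,G):
KKKKKK
KKKKKK
KKKKKK
KKWWWK
KKKKWK
KKKKKK
KKKGYY
After op 6 paint(0,0,W):
WKKKKK
KKKKKK
KKKKKK
KKWWWK
KKKKWK
KKKKKK
KKKGYY

Answer: WKKKKK
KKKKKK
KKKKKK
KKWWWK
KKKKWK
KKKKKK
KKKGYY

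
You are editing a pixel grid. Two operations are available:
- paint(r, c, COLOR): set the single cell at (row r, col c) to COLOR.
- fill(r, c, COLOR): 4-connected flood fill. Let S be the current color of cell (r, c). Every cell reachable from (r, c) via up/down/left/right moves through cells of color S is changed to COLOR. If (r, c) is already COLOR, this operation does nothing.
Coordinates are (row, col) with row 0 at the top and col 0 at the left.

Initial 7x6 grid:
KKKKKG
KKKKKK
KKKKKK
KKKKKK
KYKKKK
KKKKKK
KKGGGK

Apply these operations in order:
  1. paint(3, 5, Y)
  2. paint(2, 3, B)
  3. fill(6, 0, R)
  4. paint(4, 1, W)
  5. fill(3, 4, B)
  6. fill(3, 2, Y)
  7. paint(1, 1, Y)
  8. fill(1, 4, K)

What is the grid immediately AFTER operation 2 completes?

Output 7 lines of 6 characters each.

Answer: KKKKKG
KKKKKK
KKKBKK
KKKKKY
KYKKKK
KKKKKK
KKGGGK

Derivation:
After op 1 paint(3,5,Y):
KKKKKG
KKKKKK
KKKKKK
KKKKKY
KYKKKK
KKKKKK
KKGGGK
After op 2 paint(2,3,B):
KKKKKG
KKKKKK
KKKBKK
KKKKKY
KYKKKK
KKKKKK
KKGGGK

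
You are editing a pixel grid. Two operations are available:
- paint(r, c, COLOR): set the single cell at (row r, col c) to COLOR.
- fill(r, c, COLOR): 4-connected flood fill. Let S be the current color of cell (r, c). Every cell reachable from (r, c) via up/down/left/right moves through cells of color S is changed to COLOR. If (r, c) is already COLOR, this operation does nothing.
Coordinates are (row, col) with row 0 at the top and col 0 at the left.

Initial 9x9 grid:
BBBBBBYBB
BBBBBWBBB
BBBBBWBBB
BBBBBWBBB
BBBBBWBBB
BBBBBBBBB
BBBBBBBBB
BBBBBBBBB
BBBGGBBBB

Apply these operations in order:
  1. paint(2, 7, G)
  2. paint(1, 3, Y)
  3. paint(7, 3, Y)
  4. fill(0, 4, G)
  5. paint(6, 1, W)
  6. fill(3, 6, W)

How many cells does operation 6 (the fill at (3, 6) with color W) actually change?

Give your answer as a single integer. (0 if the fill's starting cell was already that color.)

Answer: 73

Derivation:
After op 1 paint(2,7,G):
BBBBBBYBB
BBBBBWBBB
BBBBBWBGB
BBBBBWBBB
BBBBBWBBB
BBBBBBBBB
BBBBBBBBB
BBBBBBBBB
BBBGGBBBB
After op 2 paint(1,3,Y):
BBBBBBYBB
BBBYBWBBB
BBBBBWBGB
BBBBBWBBB
BBBBBWBBB
BBBBBBBBB
BBBBBBBBB
BBBBBBBBB
BBBGGBBBB
After op 3 paint(7,3,Y):
BBBBBBYBB
BBBYBWBBB
BBBBBWBGB
BBBBBWBBB
BBBBBWBBB
BBBBBBBBB
BBBBBBBBB
BBBYBBBBB
BBBGGBBBB
After op 4 fill(0,4,G) [71 cells changed]:
GGGGGGYGG
GGGYGWGGG
GGGGGWGGG
GGGGGWGGG
GGGGGWGGG
GGGGGGGGG
GGGGGGGGG
GGGYGGGGG
GGGGGGGGG
After op 5 paint(6,1,W):
GGGGGGYGG
GGGYGWGGG
GGGGGWGGG
GGGGGWGGG
GGGGGWGGG
GGGGGGGGG
GWGGGGGGG
GGGYGGGGG
GGGGGGGGG
After op 6 fill(3,6,W) [73 cells changed]:
WWWWWWYWW
WWWYWWWWW
WWWWWWWWW
WWWWWWWWW
WWWWWWWWW
WWWWWWWWW
WWWWWWWWW
WWWYWWWWW
WWWWWWWWW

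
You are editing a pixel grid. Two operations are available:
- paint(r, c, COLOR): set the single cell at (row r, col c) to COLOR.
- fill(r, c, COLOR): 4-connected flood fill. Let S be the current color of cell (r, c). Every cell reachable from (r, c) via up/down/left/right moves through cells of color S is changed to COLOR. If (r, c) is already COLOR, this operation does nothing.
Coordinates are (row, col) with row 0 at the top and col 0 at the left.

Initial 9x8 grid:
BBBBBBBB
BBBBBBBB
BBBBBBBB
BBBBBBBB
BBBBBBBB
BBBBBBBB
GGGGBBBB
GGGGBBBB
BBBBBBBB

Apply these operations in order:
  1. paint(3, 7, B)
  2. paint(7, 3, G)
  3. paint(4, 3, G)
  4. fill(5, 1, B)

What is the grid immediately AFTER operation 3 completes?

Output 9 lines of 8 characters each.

After op 1 paint(3,7,B):
BBBBBBBB
BBBBBBBB
BBBBBBBB
BBBBBBBB
BBBBBBBB
BBBBBBBB
GGGGBBBB
GGGGBBBB
BBBBBBBB
After op 2 paint(7,3,G):
BBBBBBBB
BBBBBBBB
BBBBBBBB
BBBBBBBB
BBBBBBBB
BBBBBBBB
GGGGBBBB
GGGGBBBB
BBBBBBBB
After op 3 paint(4,3,G):
BBBBBBBB
BBBBBBBB
BBBBBBBB
BBBBBBBB
BBBGBBBB
BBBBBBBB
GGGGBBBB
GGGGBBBB
BBBBBBBB

Answer: BBBBBBBB
BBBBBBBB
BBBBBBBB
BBBBBBBB
BBBGBBBB
BBBBBBBB
GGGGBBBB
GGGGBBBB
BBBBBBBB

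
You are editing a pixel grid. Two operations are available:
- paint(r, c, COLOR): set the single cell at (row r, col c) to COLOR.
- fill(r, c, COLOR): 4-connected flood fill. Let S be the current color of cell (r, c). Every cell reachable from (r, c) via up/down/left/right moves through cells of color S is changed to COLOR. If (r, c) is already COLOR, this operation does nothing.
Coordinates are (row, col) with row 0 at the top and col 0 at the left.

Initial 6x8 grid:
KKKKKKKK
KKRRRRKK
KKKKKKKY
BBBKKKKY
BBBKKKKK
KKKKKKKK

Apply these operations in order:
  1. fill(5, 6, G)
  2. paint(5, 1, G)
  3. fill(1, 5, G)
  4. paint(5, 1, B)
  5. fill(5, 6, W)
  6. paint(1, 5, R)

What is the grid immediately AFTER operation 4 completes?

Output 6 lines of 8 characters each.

Answer: GGGGGGGG
GGGGGGGG
GGGGGGGY
BBBGGGGY
BBBGGGGG
GBGGGGGG

Derivation:
After op 1 fill(5,6,G) [36 cells changed]:
GGGGGGGG
GGRRRRGG
GGGGGGGY
BBBGGGGY
BBBGGGGG
GGGGGGGG
After op 2 paint(5,1,G):
GGGGGGGG
GGRRRRGG
GGGGGGGY
BBBGGGGY
BBBGGGGG
GGGGGGGG
After op 3 fill(1,5,G) [4 cells changed]:
GGGGGGGG
GGGGGGGG
GGGGGGGY
BBBGGGGY
BBBGGGGG
GGGGGGGG
After op 4 paint(5,1,B):
GGGGGGGG
GGGGGGGG
GGGGGGGY
BBBGGGGY
BBBGGGGG
GBGGGGGG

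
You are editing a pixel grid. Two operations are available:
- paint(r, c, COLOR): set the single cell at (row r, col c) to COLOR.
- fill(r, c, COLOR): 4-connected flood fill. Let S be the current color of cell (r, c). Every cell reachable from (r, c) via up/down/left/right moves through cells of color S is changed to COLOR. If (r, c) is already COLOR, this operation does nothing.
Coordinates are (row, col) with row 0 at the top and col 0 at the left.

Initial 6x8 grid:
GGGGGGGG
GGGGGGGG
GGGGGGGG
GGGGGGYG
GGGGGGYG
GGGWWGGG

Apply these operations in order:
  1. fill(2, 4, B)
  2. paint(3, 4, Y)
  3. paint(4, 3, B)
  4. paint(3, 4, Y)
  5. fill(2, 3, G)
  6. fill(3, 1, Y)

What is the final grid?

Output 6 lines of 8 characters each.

Answer: YYYYYYYY
YYYYYYYY
YYYYYYYY
YYYYYYYY
YYYYYYYY
YYYWWYYY

Derivation:
After op 1 fill(2,4,B) [44 cells changed]:
BBBBBBBB
BBBBBBBB
BBBBBBBB
BBBBBBYB
BBBBBBYB
BBBWWBBB
After op 2 paint(3,4,Y):
BBBBBBBB
BBBBBBBB
BBBBBBBB
BBBBYBYB
BBBBBBYB
BBBWWBBB
After op 3 paint(4,3,B):
BBBBBBBB
BBBBBBBB
BBBBBBBB
BBBBYBYB
BBBBBBYB
BBBWWBBB
After op 4 paint(3,4,Y):
BBBBBBBB
BBBBBBBB
BBBBBBBB
BBBBYBYB
BBBBBBYB
BBBWWBBB
After op 5 fill(2,3,G) [43 cells changed]:
GGGGGGGG
GGGGGGGG
GGGGGGGG
GGGGYGYG
GGGGGGYG
GGGWWGGG
After op 6 fill(3,1,Y) [43 cells changed]:
YYYYYYYY
YYYYYYYY
YYYYYYYY
YYYYYYYY
YYYYYYYY
YYYWWYYY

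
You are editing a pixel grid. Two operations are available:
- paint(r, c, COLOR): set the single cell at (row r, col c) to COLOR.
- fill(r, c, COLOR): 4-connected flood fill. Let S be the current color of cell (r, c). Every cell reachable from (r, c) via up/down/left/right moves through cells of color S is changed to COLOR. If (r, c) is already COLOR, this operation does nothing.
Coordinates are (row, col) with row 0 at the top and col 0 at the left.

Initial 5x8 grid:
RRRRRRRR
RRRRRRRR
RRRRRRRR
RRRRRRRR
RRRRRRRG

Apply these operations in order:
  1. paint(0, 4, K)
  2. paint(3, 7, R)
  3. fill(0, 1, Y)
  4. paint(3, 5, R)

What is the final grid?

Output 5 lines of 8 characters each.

After op 1 paint(0,4,K):
RRRRKRRR
RRRRRRRR
RRRRRRRR
RRRRRRRR
RRRRRRRG
After op 2 paint(3,7,R):
RRRRKRRR
RRRRRRRR
RRRRRRRR
RRRRRRRR
RRRRRRRG
After op 3 fill(0,1,Y) [38 cells changed]:
YYYYKYYY
YYYYYYYY
YYYYYYYY
YYYYYYYY
YYYYYYYG
After op 4 paint(3,5,R):
YYYYKYYY
YYYYYYYY
YYYYYYYY
YYYYYRYY
YYYYYYYG

Answer: YYYYKYYY
YYYYYYYY
YYYYYYYY
YYYYYRYY
YYYYYYYG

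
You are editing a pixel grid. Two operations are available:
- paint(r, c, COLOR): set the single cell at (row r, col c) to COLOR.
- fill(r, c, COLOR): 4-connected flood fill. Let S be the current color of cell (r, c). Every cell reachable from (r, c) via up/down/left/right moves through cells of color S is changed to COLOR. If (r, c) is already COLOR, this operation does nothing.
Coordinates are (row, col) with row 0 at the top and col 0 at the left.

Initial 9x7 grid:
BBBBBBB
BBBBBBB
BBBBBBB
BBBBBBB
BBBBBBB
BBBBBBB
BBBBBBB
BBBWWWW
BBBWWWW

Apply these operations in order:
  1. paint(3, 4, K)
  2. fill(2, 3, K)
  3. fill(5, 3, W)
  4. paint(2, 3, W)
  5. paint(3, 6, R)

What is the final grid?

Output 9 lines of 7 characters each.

Answer: WWWWWWW
WWWWWWW
WWWWWWW
WWWWWWR
WWWWWWW
WWWWWWW
WWWWWWW
WWWWWWW
WWWWWWW

Derivation:
After op 1 paint(3,4,K):
BBBBBBB
BBBBBBB
BBBBBBB
BBBBKBB
BBBBBBB
BBBBBBB
BBBBBBB
BBBWWWW
BBBWWWW
After op 2 fill(2,3,K) [54 cells changed]:
KKKKKKK
KKKKKKK
KKKKKKK
KKKKKKK
KKKKKKK
KKKKKKK
KKKKKKK
KKKWWWW
KKKWWWW
After op 3 fill(5,3,W) [55 cells changed]:
WWWWWWW
WWWWWWW
WWWWWWW
WWWWWWW
WWWWWWW
WWWWWWW
WWWWWWW
WWWWWWW
WWWWWWW
After op 4 paint(2,3,W):
WWWWWWW
WWWWWWW
WWWWWWW
WWWWWWW
WWWWWWW
WWWWWWW
WWWWWWW
WWWWWWW
WWWWWWW
After op 5 paint(3,6,R):
WWWWWWW
WWWWWWW
WWWWWWW
WWWWWWR
WWWWWWW
WWWWWWW
WWWWWWW
WWWWWWW
WWWWWWW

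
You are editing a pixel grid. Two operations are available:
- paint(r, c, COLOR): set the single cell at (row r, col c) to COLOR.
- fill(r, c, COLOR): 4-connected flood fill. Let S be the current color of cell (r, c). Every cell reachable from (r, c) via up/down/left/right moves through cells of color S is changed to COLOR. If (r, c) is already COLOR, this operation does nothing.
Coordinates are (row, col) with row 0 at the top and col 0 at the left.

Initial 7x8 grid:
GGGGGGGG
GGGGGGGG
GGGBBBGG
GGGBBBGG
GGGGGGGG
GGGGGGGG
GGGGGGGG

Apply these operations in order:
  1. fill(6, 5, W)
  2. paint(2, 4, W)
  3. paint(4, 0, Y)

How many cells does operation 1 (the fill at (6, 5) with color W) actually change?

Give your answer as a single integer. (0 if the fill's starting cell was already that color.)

After op 1 fill(6,5,W) [50 cells changed]:
WWWWWWWW
WWWWWWWW
WWWBBBWW
WWWBBBWW
WWWWWWWW
WWWWWWWW
WWWWWWWW

Answer: 50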